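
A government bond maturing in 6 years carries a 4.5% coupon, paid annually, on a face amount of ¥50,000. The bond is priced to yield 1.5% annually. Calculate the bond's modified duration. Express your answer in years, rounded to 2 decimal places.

5.36 years

Periodic yield y = 0.015. First find Macaulay duration:
  t   CF        PV=CF/(1+0.015)^t    t·PV
  1     2,250.00     2,216.7488     2,216.7488
  2     2,250.00     2,183.9889     4,367.9779
  3     2,250.00     2,151.7132     6,455.1397
  4     2,250.00     2,119.9145     8,479.6581
  5     2,250.00     2,088.5857    10,442.9287
  6    52,250.00    47,784.8296   286,708.9774
  Σ                 58,545.7807   318,671.4304
P = 58,545.7807; Macaulay duration = 318,671.4304 / 58,545.7807 = 5.44312 years.
Modified duration = D_Mac / (1 + y) = 5.44312 / 1.015 = 5.36268 years.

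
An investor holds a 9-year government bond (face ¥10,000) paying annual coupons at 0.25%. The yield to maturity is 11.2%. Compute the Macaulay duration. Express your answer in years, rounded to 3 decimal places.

8.838 years

Periodic yield y = 0.112. Discount each cash flow and weight by its year:
  t   CF        PV=CF/(1+0.112)^t    t·PV
  1        25.00        22.4820        22.4820
  2        25.00        20.2176        40.4353
  3        25.00        18.1813        54.5440
  4        25.00        16.3501        65.4005
  5        25.00        14.7033        73.5167
  6        25.00        13.2224        79.3346
  7        25.00        11.8907        83.2347
  8        25.00        10.6931        85.5444
  9    10,025.00     3,856.0379    34,704.3413
  Σ                  3,983.7785    35,208.8335
Price P = Σ PV = 3,983.7785.
Macaulay duration = Σ(t·PV) / P = 35,208.8335 / 3,983.7785 = 8.83805 years.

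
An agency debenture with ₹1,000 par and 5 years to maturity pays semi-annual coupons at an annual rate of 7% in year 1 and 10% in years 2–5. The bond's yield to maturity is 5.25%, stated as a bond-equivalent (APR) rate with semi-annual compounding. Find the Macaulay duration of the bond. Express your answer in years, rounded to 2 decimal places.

Periodic yield y = 0.02625. Discount each cash flow and weight by its period:
  t   CF        PV=CF/(1+0.02625)^t    t·PV
  1        35.00        34.1048        34.1048
  2        35.00        33.2324        66.4648
  3        50.00        46.2605       138.7816
  4        50.00        45.0772       180.3090
  5        50.00        43.9242       219.6211
  6        50.00        42.8007       256.8043
  7        50.00        41.7059       291.9415
  8        50.00        40.6392       325.1132
  9        50.00        39.5997       356.3970
  10    1,050.00       810.3219     8,103.2194
  Σ                  1,177.6665     9,972.7566
Price P = Σ PV = 1,177.6665.
Macaulay duration = Σ(t·PV) / P = 9,972.7566 / 1,177.6665 = 8.46823 half-year periods.
In years: 8.46823 / 2 = 4.23412 years.

4.23 years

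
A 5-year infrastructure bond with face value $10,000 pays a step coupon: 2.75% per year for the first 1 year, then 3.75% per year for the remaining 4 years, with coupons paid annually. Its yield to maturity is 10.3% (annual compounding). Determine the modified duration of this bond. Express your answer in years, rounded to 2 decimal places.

Periodic yield y = 0.103. First find Macaulay duration:
  t   CF        PV=CF/(1+0.103)^t    t·PV
  1       275.00       249.3200       249.3200
  2       375.00       308.2338       616.4676
  3       375.00       279.4504       838.3512
  4       375.00       253.3548     1,013.4194
  5    10,375.00     6,354.9267    31,774.6333
  Σ                  7,445.2857    34,492.1915
P = 7,445.2857; Macaulay duration = 34,492.1915 / 7,445.2857 = 4.63276 years.
Modified duration = D_Mac / (1 + y) = 4.63276 / 1.103 = 4.20014 years.

4.20 years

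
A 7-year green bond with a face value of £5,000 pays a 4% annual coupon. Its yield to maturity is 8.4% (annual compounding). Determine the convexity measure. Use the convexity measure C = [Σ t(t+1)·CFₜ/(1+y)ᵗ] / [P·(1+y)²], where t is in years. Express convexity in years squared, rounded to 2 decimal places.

39.79

With y = 0.084:
  t   CF        PV=CF/(1+0.084)^t    t·PV        t(t+1)·PV
  1       200.00       184.5018       184.5018         369.0037
  2       200.00       170.2047       340.4093       1,021.2279
  3       200.00       157.0154       471.0461       1,884.1844
  4       200.00       144.8481       579.3925       2,896.9624
  5       200.00       133.6237       668.1186       4,008.7118
  6       200.00       123.2691       739.6147       5,177.3031
  7     5,200.00     2,956.6395    20,696.4762     165,571.8095
  Σ                  3,870.1023    23,679.5593     180,929.2029
P = 3,870.1023.
Convexity = Σ t(t+1)·PV / [P·(1+y)²] = 180,929.2029 / (3,870.1023 × 1.175056) = 39.78576.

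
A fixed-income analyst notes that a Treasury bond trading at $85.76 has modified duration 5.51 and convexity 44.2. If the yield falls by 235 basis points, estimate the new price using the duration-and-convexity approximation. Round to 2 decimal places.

Duration effect: -D_mod·Δy = -5.51 × (-0.0235) = +0.129485
Convexity effect: ½·C·(Δy)² = 0.5 × 44.2 × (-0.0235)² = +0.012204725
ΔP/P ≈ +0.129485 + 0.012204725 = +0.141689725
New price ≈ 85.76 × (1 + 0.141689725) = 97.911310816.

$97.91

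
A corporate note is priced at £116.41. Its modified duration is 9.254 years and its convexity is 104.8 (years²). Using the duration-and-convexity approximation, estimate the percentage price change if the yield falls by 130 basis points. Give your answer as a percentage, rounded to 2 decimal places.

Duration effect: -D_mod·Δy = -9.254 × (-0.013) = +0.120302
Convexity effect: ½·C·(Δy)² = 0.5 × 104.8 × (-0.013)² = +0.0088556
ΔP/P ≈ +0.120302 + 0.0088556 = +0.1291576
= +12.91576%.

+12.92%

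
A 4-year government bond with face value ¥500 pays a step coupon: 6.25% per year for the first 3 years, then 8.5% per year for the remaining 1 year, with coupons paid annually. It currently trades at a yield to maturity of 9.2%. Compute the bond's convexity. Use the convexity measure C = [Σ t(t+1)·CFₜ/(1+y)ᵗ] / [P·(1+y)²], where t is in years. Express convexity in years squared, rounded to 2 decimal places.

With y = 0.092:
  t   CF        PV=CF/(1+0.092)^t    t·PV        t(t+1)·PV
  1        31.25        28.6172        28.6172          57.2344
  2        31.25        26.2062        52.4125         157.2375
  3        31.25        23.9984        71.9952         287.9807
  4       542.50       381.5129     1,526.0515       7,630.2573
  Σ                    460.3347     1,679.0763       8,132.7099
P = 460.3347.
Convexity = Σ t(t+1)·PV / [P·(1+y)²] = 8,132.7099 / (460.3347 × 1.192464) = 14.81550.

14.82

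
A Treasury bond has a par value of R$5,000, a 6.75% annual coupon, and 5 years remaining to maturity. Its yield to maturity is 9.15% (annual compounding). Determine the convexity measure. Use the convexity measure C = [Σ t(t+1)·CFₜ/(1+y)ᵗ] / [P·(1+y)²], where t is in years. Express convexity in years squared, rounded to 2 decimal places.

21.02

With y = 0.0915:
  t   CF        PV=CF/(1+0.0915)^t    t·PV        t(t+1)·PV
  1       337.50       309.2075       309.2075         618.4150
  2       337.50       283.2868       566.5735       1,699.7206
  3       337.50       259.5390       778.6169       3,114.4675
  4       337.50       237.7819       951.1277       4,755.6383
  5     5,337.50     3,445.2377    17,226.1884     103,357.1303
  Σ                  4,535.0528    19,831.7140     113,545.3717
P = 4,535.0528.
Convexity = Σ t(t+1)·PV / [P·(1+y)²] = 113,545.3717 / (4,535.0528 × 1.191372) = 21.01549.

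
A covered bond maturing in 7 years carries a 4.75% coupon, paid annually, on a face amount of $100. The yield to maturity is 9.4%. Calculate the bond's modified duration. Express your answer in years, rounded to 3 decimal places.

5.457 years

Periodic yield y = 0.094. First find Macaulay duration:
  t   CF        PV=CF/(1+0.094)^t    t·PV
  1         4.75         4.3419         4.3419
  2         4.75         3.9688         7.9376
  3         4.75         3.6278        10.8834
  4         4.75         3.3161        13.2643
  5         4.75         3.0311        15.1557
  6         4.75         2.7707        16.6242
  7       104.75        55.8512       390.9586
  Σ                     76.9076       459.1657
P = 76.9076; Macaulay duration = 459.1657 / 76.9076 = 5.97035 years.
Modified duration = D_Mac / (1 + y) = 5.97035 / 1.094 = 5.45736 years.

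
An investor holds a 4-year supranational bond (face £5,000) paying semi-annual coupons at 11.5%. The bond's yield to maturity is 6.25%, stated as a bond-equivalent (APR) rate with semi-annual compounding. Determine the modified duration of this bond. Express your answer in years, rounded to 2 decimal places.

Periodic yield y = 0.03125. First find Macaulay duration:
  t   CF        PV=CF/(1+0.03125)^t    t·PV
  1       287.50       278.7879       278.7879
  2       287.50       270.3398       540.6795
  3       287.50       262.1476       786.4429
  4       287.50       254.2038     1,016.8151
  5       287.50       246.5006     1,232.5032
  6       287.50       239.0309     1,434.1855
  7       287.50       231.7876     1,622.5129
  8     5,287.50     4,133.6975    33,069.5797
  Σ                  5,916.4956    39,981.5067
P = 5,916.4956; Macaulay duration = 39,981.5067 / 5,916.4956 = 6.75763 half-year periods = 3.37882 years.
Modified duration = D_Mac / (1 + y) = 3.37882 / 1.03125 = 3.27643 years.

3.28 years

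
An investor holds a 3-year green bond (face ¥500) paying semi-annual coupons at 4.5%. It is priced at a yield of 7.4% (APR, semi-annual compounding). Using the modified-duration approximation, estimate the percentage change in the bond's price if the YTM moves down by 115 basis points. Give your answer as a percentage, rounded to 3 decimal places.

+3.140%

Periodic yield y = 0.037. Modified duration first:
  t   CF        PV=CF/(1+0.037)^t    t·PV
  1        11.25        10.8486        10.8486
  2        11.25        10.4615        20.9231
  3        11.25        10.0883        30.2648
  4        11.25         9.7283        38.9132
  5        11.25         9.3812        46.9060
  6       511.25       411.1126     2,466.6756
  Σ                    461.6205     2,614.5313
P = 461.6205; D_Mac = 5.66381 half-year periods = 2.83191 yrs; D_mod = 2.83191/(1+0.037) = 2.73086 yrs.
ΔP/P ≈ -D_mod · Δy = -2.73086 × (-0.0115) = +0.031405 = +3.1405%.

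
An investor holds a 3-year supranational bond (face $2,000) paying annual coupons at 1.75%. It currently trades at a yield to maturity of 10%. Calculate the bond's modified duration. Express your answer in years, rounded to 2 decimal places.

Periodic yield y = 0.1. First find Macaulay duration:
  t   CF        PV=CF/(1+0.1)^t    t·PV
  1        35.00        31.8182        31.8182
  2        35.00        28.9256        57.8512
  3     2,035.00     1,528.9256     4,586.7769
  Σ                  1,589.6694     4,676.4463
P = 1,589.6694; Macaulay duration = 4,676.4463 / 1,589.6694 = 2.94177 years.
Modified duration = D_Mac / (1 + y) = 2.94177 / 1.1 = 2.67434 years.

2.67 years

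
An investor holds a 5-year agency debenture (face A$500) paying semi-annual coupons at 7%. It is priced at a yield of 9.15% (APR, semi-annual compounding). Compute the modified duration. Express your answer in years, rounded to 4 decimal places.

Periodic yield y = 0.04575. First find Macaulay duration:
  t   CF        PV=CF/(1+0.04575)^t    t·PV
  1        17.50        16.7344        16.7344
  2        17.50        16.0023        32.0046
  3        17.50        15.3022        45.9067
  4        17.50        14.6328        58.5311
  5        17.50        13.9926        69.9630
  6        17.50        13.3805        80.2827
  7        17.50        12.7951        89.5655
  8        17.50        12.2353        97.8825
  9        17.50        11.7000       105.3003
  10      517.50       330.8504     3,308.5037
  Σ                    457.6255     3,904.6745
P = 457.6255; Macaulay duration = 3,904.6745 / 457.6255 = 8.53247 half-year periods = 4.26623 years.
Modified duration = D_Mac / (1 + y) = 4.26623 / 1.04575 = 4.07959 years.

4.0796 years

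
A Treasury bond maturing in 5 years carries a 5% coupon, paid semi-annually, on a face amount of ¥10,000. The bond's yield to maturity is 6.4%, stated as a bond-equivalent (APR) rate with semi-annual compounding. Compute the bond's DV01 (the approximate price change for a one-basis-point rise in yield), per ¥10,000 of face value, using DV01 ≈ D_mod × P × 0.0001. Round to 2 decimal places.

Periodic yield y = 0.032.
  t   CF        PV=CF/(1+0.032)^t    t·PV
  1       250.00       242.2481       242.2481
  2       250.00       234.7365       469.4730
  3       250.00       227.4578       682.3735
  4       250.00       220.4049       881.6195
  5       250.00       213.5706     1,067.8531
  6       250.00       206.9483     1,241.6897
  7       250.00       200.5313     1,403.7190
  8       250.00       194.3133     1,554.5061
  9       250.00       188.2880     1,694.5924
  10   10,250.00     7,480.4357    74,804.3567
  Σ                  9,408.9344    84,042.4310
P = 9,408.9344; D_Mac = 8.93219 half-year periods = 4.46610 yrs; D_mod = 4.32761 yrs.
DV01 ≈ 4.32761 × 9,408.9344 × 0.0001 = 4.071823.

¥4.07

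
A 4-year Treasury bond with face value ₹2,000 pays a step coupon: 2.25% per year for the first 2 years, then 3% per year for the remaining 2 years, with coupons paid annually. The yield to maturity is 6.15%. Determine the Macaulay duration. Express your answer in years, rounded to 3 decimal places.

3.853 years

Periodic yield y = 0.0615. Discount each cash flow and weight by its year:
  t   CF        PV=CF/(1+0.0615)^t    t·PV
  1        45.00        42.3928        42.3928
  2        45.00        39.9367        79.8735
  3        60.00        50.1639       150.4917
  4     2,060.00     1,622.5094     6,490.0377
  Σ                  1,755.0029     6,762.7957
Price P = Σ PV = 1,755.0029.
Macaulay duration = Σ(t·PV) / P = 6,762.7957 / 1,755.0029 = 3.85344 years.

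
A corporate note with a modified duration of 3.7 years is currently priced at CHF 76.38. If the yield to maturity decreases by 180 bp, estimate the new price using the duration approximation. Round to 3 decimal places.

CHF 81.467

Duration approximation: ΔP/P ≈ -D_mod · Δy = -3.7 × (-0.018) = +0.066600.
New price ≈ 76.38 × (1 + 0.066600) = 81.466908.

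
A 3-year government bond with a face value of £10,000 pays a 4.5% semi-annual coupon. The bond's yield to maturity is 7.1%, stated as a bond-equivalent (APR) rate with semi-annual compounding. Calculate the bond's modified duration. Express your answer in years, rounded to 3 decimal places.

Periodic yield y = 0.0355. First find Macaulay duration:
  t   CF        PV=CF/(1+0.0355)^t    t·PV
  1       225.00       217.2863       217.2863
  2       225.00       209.8371       419.6742
  3       225.00       202.6433       607.9298
  4       225.00       195.6961       782.7843
  5       225.00       188.9870       944.9352
  6    10,225.00     8,293.9745    49,763.8472
  Σ                  9,308.4244    52,736.4570
P = 9,308.4244; Macaulay duration = 52,736.4570 / 9,308.4244 = 5.66545 half-year periods = 2.83273 years.
Modified duration = D_Mac / (1 + y) = 2.83273 / 1.0355 = 2.73561 years.

2.736 years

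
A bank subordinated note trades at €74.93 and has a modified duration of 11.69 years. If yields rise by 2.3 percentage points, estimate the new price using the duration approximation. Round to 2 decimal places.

Duration approximation: ΔP/P ≈ -D_mod · Δy = -11.69 × (+0.023) = -0.268870.
New price ≈ 74.93 × (1 - 0.268870) = 54.7835709.

€54.78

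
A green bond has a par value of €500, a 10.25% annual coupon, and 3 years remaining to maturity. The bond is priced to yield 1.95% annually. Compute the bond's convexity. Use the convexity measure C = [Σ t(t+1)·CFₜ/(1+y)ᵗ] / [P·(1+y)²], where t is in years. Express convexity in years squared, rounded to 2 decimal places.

10.31

With y = 0.0195:
  t   CF        PV=CF/(1+0.0195)^t    t·PV        t(t+1)·PV
  1        51.25        50.2697        50.2697         100.5395
  2        51.25        49.3082        98.6165         295.8494
  3       551.25       520.2198     1,560.6595       6,242.6381
  Σ                    619.7978     1,709.5457       6,639.0270
P = 619.7978.
Convexity = Σ t(t+1)·PV / [P·(1+y)²] = 6,639.0270 / (619.7978 × 1.039380) = 10.30576.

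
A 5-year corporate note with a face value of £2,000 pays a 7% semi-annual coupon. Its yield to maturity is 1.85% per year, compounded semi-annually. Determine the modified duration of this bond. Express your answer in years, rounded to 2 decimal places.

4.35 years

Periodic yield y = 0.00925. First find Macaulay duration:
  t   CF        PV=CF/(1+0.00925)^t    t·PV
  1        70.00        69.3584        69.3584
  2        70.00        68.7227       137.4455
  3        70.00        68.0929       204.2787
  4        70.00        67.4688       269.8752
  5        70.00        66.8504       334.2522
  6        70.00        66.2377       397.4264
  7        70.00        65.6307       459.4146
  8        70.00        65.0291       520.2331
  9        70.00        64.4331       579.8982
  10    2,070.00     1,887.9164    18,879.1642
  Σ                  2,489.7404    21,851.3465
P = 2,489.7404; Macaulay duration = 21,851.3465 / 2,489.7404 = 8.77656 half-year periods = 4.38828 years.
Modified duration = D_Mac / (1 + y) = 4.38828 / 1.00925 = 4.34806 years.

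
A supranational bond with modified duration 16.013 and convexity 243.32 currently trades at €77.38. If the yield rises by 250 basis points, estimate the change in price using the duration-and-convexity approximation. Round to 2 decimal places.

Duration effect: -D_mod·Δy = -16.013 × (+0.025) = -0.400325
Convexity effect: ½·C·(Δy)² = 0.5 × 243.32 × (0.025)² = +0.0760375
ΔP/P ≈ -0.400325 + 0.0760375 = -0.3242875
ΔP ≈ 77.38 × (-0.3242875) = -25.09336675.

-€25.09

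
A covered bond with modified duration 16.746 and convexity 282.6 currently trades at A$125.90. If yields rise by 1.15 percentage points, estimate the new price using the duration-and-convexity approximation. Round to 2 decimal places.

A$104.01

Duration effect: -D_mod·Δy = -16.746 × (+0.0115) = -0.192579
Convexity effect: ½·C·(Δy)² = 0.5 × 282.6 × (0.0115)² = +0.018686925
ΔP/P ≈ -0.192579 + 0.018686925 = -0.173892075
New price ≈ 125.90 × (1 - 0.173892075) = 104.0069877575.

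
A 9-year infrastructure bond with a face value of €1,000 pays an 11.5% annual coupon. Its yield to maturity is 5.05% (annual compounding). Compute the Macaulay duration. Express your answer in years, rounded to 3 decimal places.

Periodic yield y = 0.0505. Discount each cash flow and weight by its year:
  t   CF        PV=CF/(1+0.0505)^t    t·PV
  1       115.00       109.4717       109.4717
  2       115.00       104.2091       208.4182
  3       115.00        99.1995       297.5986
  4       115.00        94.4308       377.7232
  5       115.00        89.8913       449.4564
  6       115.00        85.5700       513.4200
  7       115.00        81.4564       570.1951
  8       115.00        77.5406       620.3251
  9     1,115.00       715.6660     6,440.9936
  Σ                  1,457.4354     9,587.6019
Price P = Σ PV = 1,457.4354.
Macaulay duration = Σ(t·PV) / P = 9,587.6019 / 1,457.4354 = 6.57841 years.

6.578 years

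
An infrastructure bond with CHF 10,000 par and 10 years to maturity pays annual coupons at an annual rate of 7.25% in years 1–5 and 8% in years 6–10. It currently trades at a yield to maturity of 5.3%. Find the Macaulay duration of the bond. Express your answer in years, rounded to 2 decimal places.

7.64 years

Periodic yield y = 0.053. Discount each cash flow and weight by its year:
  t   CF        PV=CF/(1+0.053)^t    t·PV
  1       725.00       688.5090       688.5090
  2       725.00       653.8547     1,307.7094
  3       725.00       620.9447     1,862.8340
  4       725.00       589.6910     2,358.7641
  5       725.00       560.0105     2,800.0524
  6       800.00       586.8401     3,521.0404
  7       800.00       557.3030     3,901.1211
  8       800.00       529.2526     4,234.0210
  9       800.00       502.6141     4,523.5267
  10   10,800.00     6,443.7702    64,437.7019
  Σ                 11,732.7899    89,635.2800
Price P = Σ PV = 11,732.7899.
Macaulay duration = Σ(t·PV) / P = 89,635.2800 / 11,732.7899 = 7.63972 years.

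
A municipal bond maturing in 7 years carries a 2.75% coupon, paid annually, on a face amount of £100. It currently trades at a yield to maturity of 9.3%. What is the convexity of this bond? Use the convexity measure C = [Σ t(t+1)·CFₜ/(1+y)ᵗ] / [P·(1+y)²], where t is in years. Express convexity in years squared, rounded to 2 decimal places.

40.89

With y = 0.093:
  t   CF        PV=CF/(1+0.093)^t    t·PV        t(t+1)·PV
  1         2.75         2.5160         2.5160           5.0320
  2         2.75         2.3019         4.6039          13.8116
  3         2.75         2.1061         6.3182          25.2728
  4         2.75         1.9269         7.7075          38.5374
  5         2.75         1.7629         8.8146          52.8875
  6         2.75         1.6129         9.6775          67.7425
  7       102.75        55.1367       385.9568       3,087.6547
  Σ                     67.3634       425.5945       3,290.9384
P = 67.3634.
Convexity = Σ t(t+1)·PV / [P·(1+y)²] = 3,290.9384 / (67.3634 × 1.194649) = 40.89361.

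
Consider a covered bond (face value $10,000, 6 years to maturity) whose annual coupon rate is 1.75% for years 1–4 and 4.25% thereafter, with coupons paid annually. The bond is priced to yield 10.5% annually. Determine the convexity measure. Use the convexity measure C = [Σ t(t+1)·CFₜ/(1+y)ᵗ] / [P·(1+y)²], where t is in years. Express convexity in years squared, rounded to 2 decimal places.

31.76

With y = 0.105:
  t   CF        PV=CF/(1+0.105)^t    t·PV        t(t+1)·PV
  1       175.00       158.3710       158.3710         316.7421
  2       175.00       143.3222       286.6444         859.9333
  3       175.00       129.7034       389.1101       1,556.4403
  4       175.00       117.3786       469.5144       2,347.5721
  5       425.00       257.9750     1,289.8748       7,739.2486
  6    10,425.00     5,726.6731    34,360.0388     240,520.2718
  Σ                  6,533.4233    36,953.5535     253,340.2080
P = 6,533.4233.
Convexity = Σ t(t+1)·PV / [P·(1+y)²] = 253,340.2080 / (6,533.4233 × 1.221025) = 31.75695.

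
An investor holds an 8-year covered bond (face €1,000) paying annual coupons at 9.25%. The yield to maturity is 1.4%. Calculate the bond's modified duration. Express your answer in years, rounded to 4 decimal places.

6.3485 years

Periodic yield y = 0.014. First find Macaulay duration:
  t   CF        PV=CF/(1+0.014)^t    t·PV
  1        92.50        91.2229        91.2229
  2        92.50        89.9634       179.9268
  3        92.50        88.7213       266.1639
  4        92.50        87.4963       349.9854
  5        92.50        86.2883       431.4415
  6        92.50        85.0970       510.5817
  7        92.50        83.9220       587.4543
  8     1,092.50       977.5023     7,820.0187
  Σ                  1,590.2136    10,236.7952
P = 1,590.2136; Macaulay duration = 10,236.7952 / 1,590.2136 = 6.43737 years.
Modified duration = D_Mac / (1 + y) = 6.43737 / 1.014 = 6.34849 years.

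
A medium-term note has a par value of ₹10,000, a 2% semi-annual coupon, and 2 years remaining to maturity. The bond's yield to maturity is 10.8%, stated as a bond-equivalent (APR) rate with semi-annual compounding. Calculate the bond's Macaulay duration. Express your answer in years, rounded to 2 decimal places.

1.97 years

Periodic yield y = 0.054. Discount each cash flow and weight by its period:
  t   CF        PV=CF/(1+0.054)^t    t·PV
  1       100.00        94.8767        94.8767
  2       100.00        90.0158       180.0316
  3       100.00        85.4040       256.2120
  4    10,100.00     8,183.8739    32,735.4957
  Σ                  8,454.1704    33,266.6159
Price P = Σ PV = 8,454.1704.
Macaulay duration = Σ(t·PV) / P = 33,266.6159 / 8,454.1704 = 3.93494 half-year periods.
In years: 3.93494 / 2 = 1.96747 years.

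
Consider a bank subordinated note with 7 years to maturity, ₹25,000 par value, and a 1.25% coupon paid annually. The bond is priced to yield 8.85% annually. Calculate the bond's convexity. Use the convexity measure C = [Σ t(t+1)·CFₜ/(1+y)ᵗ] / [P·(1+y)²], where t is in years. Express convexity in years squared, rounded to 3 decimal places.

44.230

With y = 0.0885:
  t   CF        PV=CF/(1+0.0885)^t    t·PV        t(t+1)·PV
  1       312.50       287.0923       287.0923         574.1847
  2       312.50       263.7504       527.5008       1,582.5025
  3       312.50       242.3063       726.9189       2,907.6757
  4       312.50       222.6057       890.4228       4,452.1141
  5       312.50       204.5068     1,022.5342       6,135.2054
  6       312.50       187.8795     1,127.2771       7,890.9395
  7    25,312.50    13,980.9282    97,866.4977     782,931.9820
  Σ                 15,389.0694   102,448.2440     806,474.6038
P = 15,389.0694.
Convexity = Σ t(t+1)·PV / [P·(1+y)²] = 806,474.6038 / (15,389.0694 × 1.184832) = 44.23046.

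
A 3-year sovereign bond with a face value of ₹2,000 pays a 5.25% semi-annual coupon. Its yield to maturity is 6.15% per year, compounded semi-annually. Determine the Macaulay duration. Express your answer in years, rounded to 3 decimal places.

2.812 years

Periodic yield y = 0.03075. Discount each cash flow and weight by its period:
  t   CF        PV=CF/(1+0.03075)^t    t·PV
  1        52.50        50.9338        50.9338
  2        52.50        49.4143        98.8286
  3        52.50        47.9401       143.8204
  4        52.50        46.5100       186.0398
  5        52.50        45.1224       225.6122
  6     2,052.50     1,711.4456    10,268.6737
  Σ                  1,951.3662    10,973.9086
Price P = Σ PV = 1,951.3662.
Macaulay duration = Σ(t·PV) / P = 10,973.9086 / 1,951.3662 = 5.62371 half-year periods.
In years: 5.62371 / 2 = 2.81185 years.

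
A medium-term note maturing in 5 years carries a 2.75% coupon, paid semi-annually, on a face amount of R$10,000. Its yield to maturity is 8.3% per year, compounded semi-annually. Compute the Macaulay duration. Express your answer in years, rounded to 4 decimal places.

4.6554 years

Periodic yield y = 0.0415. Discount each cash flow and weight by its period:
  t   CF        PV=CF/(1+0.0415)^t    t·PV
  1       137.50       132.0211       132.0211
  2       137.50       126.7606       253.5211
  3       137.50       121.7096       365.1288
  4       137.50       116.8599       467.4397
  5       137.50       112.2035       561.0174
  6       137.50       107.7326       646.3955
  7       137.50       103.4398       724.0788
  8       137.50        99.3181       794.5450
  9       137.50        95.3607       858.2459
  10   10,137.50     6,750.5339    67,505.3393
  Σ                  7,765.9398    72,307.7326
Price P = Σ PV = 7,765.9398.
Macaulay duration = Σ(t·PV) / P = 72,307.7326 / 7,765.9398 = 9.31088 half-year periods.
In years: 9.31088 / 2 = 4.65544 years.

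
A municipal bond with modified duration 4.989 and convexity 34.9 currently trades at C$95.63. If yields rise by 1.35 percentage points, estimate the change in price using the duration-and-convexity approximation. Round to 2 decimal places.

-C$6.14

Duration effect: -D_mod·Δy = -4.989 × (+0.0135) = -0.0673515
Convexity effect: ½·C·(Δy)² = 0.5 × 34.9 × (0.0135)² = +0.0031802625
ΔP/P ≈ -0.0673515 + 0.0031802625 = -0.0641712375
ΔP ≈ 95.63 × (-0.0641712375) = -6.136695442125.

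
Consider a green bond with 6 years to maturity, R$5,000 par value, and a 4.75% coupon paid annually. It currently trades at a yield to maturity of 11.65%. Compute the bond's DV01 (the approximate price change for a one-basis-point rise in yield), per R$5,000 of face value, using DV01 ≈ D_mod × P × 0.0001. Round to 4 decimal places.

R$1.6681

Periodic yield y = 0.1165.
  t   CF        PV=CF/(1+0.1165)^t    t·PV
  1       237.50       212.7183       212.7183
  2       237.50       190.5225       381.0449
  3       237.50       170.6426       511.9278
  4       237.50       152.8371       611.3483
  5       237.50       136.8894       684.4472
  6     5,237.50     2,703.7820    16,222.6920
  Σ                  3,567.3919    18,624.1785
P = 3,567.3919; D_Mac = 5.22067 yrs; D_mod = 4.67593 yrs.
DV01 ≈ 4.67593 × 3,567.3919 × 0.0001 = 1.668086.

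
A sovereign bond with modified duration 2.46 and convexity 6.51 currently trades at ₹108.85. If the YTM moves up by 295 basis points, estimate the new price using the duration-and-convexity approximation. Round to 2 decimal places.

Duration effect: -D_mod·Δy = -2.46 × (+0.0295) = -0.072570
Convexity effect: ½·C·(Δy)² = 0.5 × 6.51 × (0.0295)² = +0.00283266375
ΔP/P ≈ -0.072570 + 0.00283266375 = -0.06973733625
New price ≈ 108.85 × (1 - 0.06973733625) = 101.2590909491875.

₹101.26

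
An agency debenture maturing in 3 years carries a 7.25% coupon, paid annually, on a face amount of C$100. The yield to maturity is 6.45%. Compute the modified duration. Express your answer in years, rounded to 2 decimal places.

Periodic yield y = 0.0645. First find Macaulay duration:
  t   CF        PV=CF/(1+0.0645)^t    t·PV
  1         7.25         6.8107         6.8107
  2         7.25         6.3980        12.7961
  3       107.25        88.9120       266.7360
  Σ                    102.1207       286.3427
P = 102.1207; Macaulay duration = 286.3427 / 102.1207 = 2.80396 years.
Modified duration = D_Mac / (1 + y) = 2.80396 / 1.0645 = 2.63407 years.

2.63 years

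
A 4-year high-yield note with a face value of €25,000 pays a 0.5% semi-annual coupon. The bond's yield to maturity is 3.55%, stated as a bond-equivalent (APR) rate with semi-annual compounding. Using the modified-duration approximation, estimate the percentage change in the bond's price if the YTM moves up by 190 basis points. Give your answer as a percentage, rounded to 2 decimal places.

-7.40%

Periodic yield y = 0.01775. Modified duration first:
  t   CF        PV=CF/(1+0.01775)^t    t·PV
  1        62.50        61.4100        61.4100
  2        62.50        60.3390       120.6779
  3        62.50        59.2866       177.8599
  4        62.50        58.2526       233.0105
  5        62.50        57.2367       286.1834
  6        62.50        56.2385       337.4307
  7        62.50        55.2576       386.8034
  8    25,062.50    21,771.8584   174,174.8674
  Σ                 22,179.8794   175,778.2432
P = 22,179.8794; D_Mac = 7.92512 half-year periods = 3.96256 yrs; D_mod = 3.96256/(1+0.01775) = 3.89345 yrs.
ΔP/P ≈ -D_mod · Δy = -3.89345 × (+0.019) = -0.073976 = -7.3976%.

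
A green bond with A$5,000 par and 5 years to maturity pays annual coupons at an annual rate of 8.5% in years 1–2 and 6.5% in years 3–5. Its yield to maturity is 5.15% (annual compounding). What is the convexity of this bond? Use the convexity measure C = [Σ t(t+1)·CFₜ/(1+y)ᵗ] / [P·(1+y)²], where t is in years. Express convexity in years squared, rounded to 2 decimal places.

22.47

With y = 0.0515:
  t   CF        PV=CF/(1+0.0515)^t    t·PV        t(t+1)·PV
  1       425.00       404.1845       404.1845         808.3690
  2       425.00       384.3885       768.7770       2,306.3309
  3       325.00       279.5474       838.6423       3,354.5694
  4       325.00       265.8559     1,063.4235       5,317.1174
  5     5,325.00     4,142.6022    20,713.0108     124,278.0647
  Σ                  5,476.5785    23,788.0381     136,064.4514
P = 5,476.5785.
Convexity = Σ t(t+1)·PV / [P·(1+y)²] = 136,064.4514 / (5,476.5785 × 1.105652) = 22.47071.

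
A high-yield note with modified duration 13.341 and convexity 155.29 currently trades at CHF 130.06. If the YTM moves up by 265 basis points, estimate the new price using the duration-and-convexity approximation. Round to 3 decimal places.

CHF 91.171

Duration effect: -D_mod·Δy = -13.341 × (+0.0265) = -0.3535365
Convexity effect: ½·C·(Δy)² = 0.5 × 155.29 × (0.0265)² = +0.05452620125
ΔP/P ≈ -0.3535365 + 0.05452620125 = -0.29901029875
New price ≈ 130.06 × (1 - 0.29901029875) = 91.170720544575.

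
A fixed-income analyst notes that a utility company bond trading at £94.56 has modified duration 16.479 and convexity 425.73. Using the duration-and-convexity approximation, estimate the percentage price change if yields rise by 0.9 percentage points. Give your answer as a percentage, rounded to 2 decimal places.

-13.11%

Duration effect: -D_mod·Δy = -16.479 × (+0.009) = -0.148311
Convexity effect: ½·C·(Δy)² = 0.5 × 425.73 × (0.009)² = +0.017242065
ΔP/P ≈ -0.148311 + 0.017242065 = -0.131068935
= -13.1068935%.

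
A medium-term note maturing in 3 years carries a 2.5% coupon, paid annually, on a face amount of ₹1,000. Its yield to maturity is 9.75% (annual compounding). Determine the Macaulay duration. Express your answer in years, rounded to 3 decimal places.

2.919 years

Periodic yield y = 0.0975. Discount each cash flow and weight by its year:
  t   CF        PV=CF/(1+0.0975)^t    t·PV
  1        25.00        22.7790        22.7790
  2        25.00        20.7554        41.5108
  3     1,025.00       775.3723     2,326.1169
  Σ                    818.9067     2,390.4067
Price P = Σ PV = 818.9067.
Macaulay duration = Σ(t·PV) / P = 2,390.4067 / 818.9067 = 2.91902 years.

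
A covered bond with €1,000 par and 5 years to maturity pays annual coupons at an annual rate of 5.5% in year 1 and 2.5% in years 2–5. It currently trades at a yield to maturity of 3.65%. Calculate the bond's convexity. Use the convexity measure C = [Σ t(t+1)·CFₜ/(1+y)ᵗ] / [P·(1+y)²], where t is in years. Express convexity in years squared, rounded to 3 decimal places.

25.386

With y = 0.0365:
  t   CF        PV=CF/(1+0.0365)^t    t·PV        t(t+1)·PV
  1        55.00        53.0632        53.0632         106.1264
  2        25.00        23.2703        46.5405         139.6216
  3        25.00        22.4508        67.3524         269.4098
  4        25.00        21.6602        86.6409         433.2043
  5     1,025.00       856.7958     4,283.9790      25,703.8743
  Σ                    977.2403     4,537.5761      26,652.2363
P = 977.2403.
Convexity = Σ t(t+1)·PV / [P·(1+y)²] = 26,652.2363 / (977.2403 × 1.074332) = 25.38596.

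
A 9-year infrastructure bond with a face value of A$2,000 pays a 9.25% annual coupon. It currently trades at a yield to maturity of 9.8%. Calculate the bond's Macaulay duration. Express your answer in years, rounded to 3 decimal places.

6.440 years

Periodic yield y = 0.098. Discount each cash flow and weight by its year:
  t   CF        PV=CF/(1+0.098)^t    t·PV
  1       185.00       168.4882       168.4882
  2       185.00       153.4501       306.9001
  3       185.00       139.7541       419.2624
  4       185.00       127.2806       509.1226
  5       185.00       115.9204       579.6022
  6       185.00       105.5742       633.4450
  7       185.00        96.1513       673.0594
  8       185.00        87.5695       700.5562
  9     2,185.00       941.9555     8,477.5994
  Σ                  1,936.1440    12,468.0355
Price P = Σ PV = 1,936.1440.
Macaulay duration = Σ(t·PV) / P = 12,468.0355 / 1,936.1440 = 6.43962 years.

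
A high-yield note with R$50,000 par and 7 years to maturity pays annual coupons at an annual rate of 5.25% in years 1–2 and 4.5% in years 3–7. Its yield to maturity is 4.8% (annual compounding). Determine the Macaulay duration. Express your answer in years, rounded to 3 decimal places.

Periodic yield y = 0.048. Discount each cash flow and weight by its year:
  t   CF        PV=CF/(1+0.048)^t    t·PV
  1     2,625.00     2,504.7710     2,504.7710
  2     2,625.00     2,390.0487     4,780.0973
  3     2,250.00     1,954.7835     5,864.3506
  4     2,250.00     1,865.2515     7,461.0058
  5     2,250.00     1,779.8201     8,899.1005
  6     2,250.00     1,698.3016    10,189.8097
  7    52,250.00    37,632.0014   263,424.0098
  Σ                 49,824.9777   303,123.1447
Price P = Σ PV = 49,824.9777.
Macaulay duration = Σ(t·PV) / P = 303,123.1447 / 49,824.9777 = 6.08376 years.

6.084 years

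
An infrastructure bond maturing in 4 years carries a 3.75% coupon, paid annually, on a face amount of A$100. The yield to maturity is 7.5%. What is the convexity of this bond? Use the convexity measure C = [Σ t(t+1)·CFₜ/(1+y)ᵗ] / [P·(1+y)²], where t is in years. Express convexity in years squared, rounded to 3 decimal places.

15.997

With y = 0.075:
  t   CF        PV=CF/(1+0.075)^t    t·PV        t(t+1)·PV
  1         3.75         3.4884         3.4884           6.9767
  2         3.75         3.2450         6.4900          19.4700
  3         3.75         3.0186         9.0558          36.2232
  4       103.75        77.6881       310.7522       1,553.7611
  Σ                     87.4400       329.7864       1,616.4311
P = 87.4400.
Convexity = Σ t(t+1)·PV / [P·(1+y)²] = 1,616.4311 / (87.4400 × 1.155625) = 15.99668.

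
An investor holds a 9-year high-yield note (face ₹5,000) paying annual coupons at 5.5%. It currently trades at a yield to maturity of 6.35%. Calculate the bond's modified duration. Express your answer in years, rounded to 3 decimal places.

Periodic yield y = 0.0635. First find Macaulay duration:
  t   CF        PV=CF/(1+0.0635)^t    t·PV
  1       275.00       258.5802       258.5802
  2       275.00       243.1407       486.2814
  3       275.00       228.6232       685.8695
  4       275.00       214.9724       859.8896
  5       275.00       202.1367     1,010.6836
  6       275.00       190.0674     1,140.4046
  7       275.00       178.7188     1,251.0316
  8       275.00       168.0478     1,344.3821
  9     5,275.00     3,030.9936    27,278.9422
  Σ                  4,715.2807    34,316.0648
P = 4,715.2807; Macaulay duration = 34,316.0648 / 4,715.2807 = 7.27763 years.
Modified duration = D_Mac / (1 + y) = 7.27763 / 1.0635 = 6.84309 years.

6.843 years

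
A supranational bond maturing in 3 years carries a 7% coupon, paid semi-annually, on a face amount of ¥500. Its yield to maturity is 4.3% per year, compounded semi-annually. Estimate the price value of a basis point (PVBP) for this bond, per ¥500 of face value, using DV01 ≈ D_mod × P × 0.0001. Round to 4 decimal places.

Periodic yield y = 0.0215.
  t   CF        PV=CF/(1+0.0215)^t    t·PV
  1        17.50        17.1317        17.1317
  2        17.50        16.7711        33.5422
  3        17.50        16.4181        49.2543
  4        17.50        16.0725        64.2902
  5        17.50        15.7343        78.6713
  6       517.50       455.4913     2,732.9481
  Σ                    537.6190     2,975.8377
P = 537.6190; D_Mac = 5.53522 half-year periods = 2.76761 yrs; D_mod = 2.70936 yrs.
DV01 ≈ 2.70936 × 537.6190 × 0.0001 = 0.145660.

¥0.1457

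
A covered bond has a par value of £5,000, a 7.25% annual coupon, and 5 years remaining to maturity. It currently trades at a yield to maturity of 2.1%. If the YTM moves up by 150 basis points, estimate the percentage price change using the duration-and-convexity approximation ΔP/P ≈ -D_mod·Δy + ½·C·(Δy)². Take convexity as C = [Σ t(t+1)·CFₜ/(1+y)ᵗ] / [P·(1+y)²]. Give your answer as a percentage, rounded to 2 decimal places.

-6.25%

With y = 0.021:
  t   CF        PV=CF/(1+0.021)^t    t·PV        t(t+1)·PV
  1       362.50       355.0441       355.0441         710.0881
  2       362.50       347.7415       695.4830       2,086.4490
  3       362.50       340.5891     1,021.7674       4,087.0696
  4       362.50       333.5839     1,334.3355       6,671.6774
  5     5,362.50     4,833.2426    24,166.2130     144,997.2780
  Σ                  6,210.2012    27,572.8430     158,552.5622
P = 6,210.2012; D_Mac = 4.43993 yrs; D_mod = 4.34861 yrs; C = 24.49154.
Duration effect: -4.34861 × (+0.015) = -0.065229
Convexity effect: 0.5 × 24.49154 × (0.015)² = +0.0027553
ΔP/P ≈ -0.065229 + 0.0027553 = -0.062474 = -6.2474%.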